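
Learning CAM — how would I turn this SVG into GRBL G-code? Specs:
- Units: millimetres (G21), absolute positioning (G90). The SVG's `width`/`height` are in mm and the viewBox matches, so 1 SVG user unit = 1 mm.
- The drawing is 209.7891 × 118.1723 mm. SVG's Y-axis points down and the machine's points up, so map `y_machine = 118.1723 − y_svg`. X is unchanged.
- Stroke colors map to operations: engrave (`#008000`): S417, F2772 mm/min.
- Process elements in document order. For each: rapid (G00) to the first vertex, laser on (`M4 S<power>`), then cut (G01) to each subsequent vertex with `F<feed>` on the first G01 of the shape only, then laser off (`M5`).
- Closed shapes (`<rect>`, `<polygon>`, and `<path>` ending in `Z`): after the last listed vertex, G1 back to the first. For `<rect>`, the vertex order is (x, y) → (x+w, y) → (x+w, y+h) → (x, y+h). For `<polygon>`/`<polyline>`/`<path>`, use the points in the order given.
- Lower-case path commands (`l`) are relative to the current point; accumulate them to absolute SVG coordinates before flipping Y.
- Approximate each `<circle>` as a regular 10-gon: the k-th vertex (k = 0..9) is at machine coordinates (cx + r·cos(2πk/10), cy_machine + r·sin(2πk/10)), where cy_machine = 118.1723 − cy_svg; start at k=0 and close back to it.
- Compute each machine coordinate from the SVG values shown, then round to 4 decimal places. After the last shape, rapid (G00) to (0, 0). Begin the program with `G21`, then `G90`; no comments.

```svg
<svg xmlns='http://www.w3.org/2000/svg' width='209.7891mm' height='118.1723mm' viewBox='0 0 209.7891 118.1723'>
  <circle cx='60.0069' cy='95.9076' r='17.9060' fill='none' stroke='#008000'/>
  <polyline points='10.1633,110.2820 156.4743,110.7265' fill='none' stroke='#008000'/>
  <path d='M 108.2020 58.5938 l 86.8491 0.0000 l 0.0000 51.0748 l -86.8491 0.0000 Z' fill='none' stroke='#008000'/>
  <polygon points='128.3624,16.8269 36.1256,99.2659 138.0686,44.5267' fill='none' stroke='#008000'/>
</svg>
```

G21
G90
G00 X77.9129 Y22.2647
M4 S417
G01 X74.4932 Y32.7896 F2772
G01 X65.5402 Y39.2943
G01 X54.4736 Y39.2943
G01 X45.5206 Y32.7896
G01 X42.1009 Y22.2647
G01 X45.5206 Y11.7398
G01 X54.4736 Y5.2351
G01 X65.5402 Y5.2351
G01 X74.4932 Y11.7398
G01 X77.9129 Y22.2647
M5
G00 X10.1633 Y7.8903
M4 S417
G01 X156.4743 Y7.4458 F2772
M5
G00 X108.2020 Y59.5785
M4 S417
G01 X195.0511 Y59.5785 F2772
G01 X195.0511 Y8.5037
G01 X108.2020 Y8.5037
G01 X108.2020 Y59.5785
M5
G00 X128.3624 Y101.3454
M4 S417
G01 X36.1256 Y18.9064 F2772
G01 X138.0686 Y73.6456
G01 X128.3624 Y101.3454
M5
G00 X0.0000 Y0.0000

viewBox `0 0 209.7891 118.1723` with mm width/height → 1 unit = 1 mm. Flip: y_m = 118.1723 − y_svg.

**Shape 1** — `<circle>` circle, stroke `#008000` → engrave (S417, F2772). Machine vertices: (77.9129,22.2647) → (74.4932,32.7896) → (65.5402,39.2943) → (54.4736,39.2943) → (45.5206,32.7896) → (42.1009,22.2647) → (45.5206,11.7398) → (54.4736,5.2351) → (65.5402,5.2351) → (74.4932,11.7398) → (77.9129,22.2647). Closed: final G1 returns to the first vertex.

**Shape 2** — `<polyline>` line segment, stroke `#008000` → engrave (S417, F2772). Machine vertices: (10.1633,7.8903) → (156.4743,7.4458). Open path.

**Shape 3** — `<path>` rectangle, stroke `#008000` → engrave (S417, F2772). Machine vertices: (108.2020,59.5785) → (195.0511,59.5785) → (195.0511,8.5037) → (108.2020,8.5037) → (108.2020,59.5785). Closed: final G1 returns to the first vertex.

**Shape 4** — `<polygon>` closed polygon, stroke `#008000` → engrave (S417, F2772). Machine vertices: (128.3624,101.3454) → (36.1256,18.9064) → (138.0686,73.6456) → (128.3624,101.3454). Closed: final G1 returns to the first vertex.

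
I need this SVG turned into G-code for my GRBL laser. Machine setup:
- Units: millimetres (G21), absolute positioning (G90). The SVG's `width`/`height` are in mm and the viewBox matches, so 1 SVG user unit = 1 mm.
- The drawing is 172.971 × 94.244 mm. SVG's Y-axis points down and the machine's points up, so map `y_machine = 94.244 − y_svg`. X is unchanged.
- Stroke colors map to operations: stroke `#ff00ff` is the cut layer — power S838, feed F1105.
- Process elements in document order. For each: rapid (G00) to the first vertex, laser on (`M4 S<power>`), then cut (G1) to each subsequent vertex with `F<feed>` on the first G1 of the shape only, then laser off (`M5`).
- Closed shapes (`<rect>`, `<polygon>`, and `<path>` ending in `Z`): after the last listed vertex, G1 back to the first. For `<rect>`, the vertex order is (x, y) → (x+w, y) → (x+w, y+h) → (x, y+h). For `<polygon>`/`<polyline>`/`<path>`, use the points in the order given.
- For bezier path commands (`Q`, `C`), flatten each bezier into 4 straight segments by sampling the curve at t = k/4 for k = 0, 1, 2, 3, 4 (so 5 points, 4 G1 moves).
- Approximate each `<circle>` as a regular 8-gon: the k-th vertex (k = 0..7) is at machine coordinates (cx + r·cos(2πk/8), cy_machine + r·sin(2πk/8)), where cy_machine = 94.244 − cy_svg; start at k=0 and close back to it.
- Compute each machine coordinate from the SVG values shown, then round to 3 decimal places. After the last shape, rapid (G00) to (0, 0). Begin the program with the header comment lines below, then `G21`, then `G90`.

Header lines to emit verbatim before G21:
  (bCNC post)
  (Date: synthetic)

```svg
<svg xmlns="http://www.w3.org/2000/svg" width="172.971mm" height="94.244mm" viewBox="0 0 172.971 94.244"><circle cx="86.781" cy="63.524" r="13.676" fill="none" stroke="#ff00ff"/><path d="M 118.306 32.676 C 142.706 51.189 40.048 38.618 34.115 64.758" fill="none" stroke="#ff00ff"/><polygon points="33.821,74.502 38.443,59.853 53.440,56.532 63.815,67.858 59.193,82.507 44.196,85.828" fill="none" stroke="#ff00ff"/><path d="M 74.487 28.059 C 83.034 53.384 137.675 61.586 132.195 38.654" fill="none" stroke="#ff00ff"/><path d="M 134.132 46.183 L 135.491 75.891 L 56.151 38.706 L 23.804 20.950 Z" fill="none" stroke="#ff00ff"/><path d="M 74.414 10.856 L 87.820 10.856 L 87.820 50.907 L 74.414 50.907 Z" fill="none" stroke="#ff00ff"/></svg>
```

1 u = 1 mm; y_m = 94.244 − y.

[1] `<circle>` circle, #ff00ff→cut S838 F1105: (100.457,30.720) → (96.451,40.390) → (86.781,44.396) → (77.111,40.390) → (73.105,30.720) → (77.111,21.050) → (86.781,17.044) → (96.451,21.050) → (100.457,30.720) (closed)

[2] `<path>` cubic bezier, #ff00ff→cut S838 F1105: (118.306,61.568) → (116.279,52.421) → (87.585,48.387) → (53.204,42.923) → (34.115,29.486)

[3] `<polygon>` regular polygon, #ff00ff→cut S838 F1105: (33.821,19.742) → (38.443,34.391) → (53.440,37.712) → (63.815,26.386) → (59.193,11.737) → (44.196,8.416) → (33.821,19.742) (closed)

[4] `<path>` cubic bezier, #ff00ff→cut S838 F1105: (74.487,66.185) → (87.880,50.621) → (108.601,42.791) → (126.692,44.010) → (132.195,55.590)

[5] `<path>` closed polygon, #ff00ff→cut S838 F1105: (134.132,48.061) → (135.491,18.353) → (56.151,55.538) → (23.804,73.294) → (134.132,48.061) (closed)

[6] `<path>` rectangle, #ff00ff→cut S838 F1105: (74.414,83.388) → (87.820,83.388) → (87.820,43.337) → (74.414,43.337) → (74.414,83.388) (closed)

(bCNC post)
(Date: synthetic)
G21
G90
G00 X100.457 Y30.720
M4 S838
G1 X96.451 Y40.390 F1105
G1 X86.781 Y44.396
G1 X77.111 Y40.390
G1 X73.105 Y30.720
G1 X77.111 Y21.050
G1 X86.781 Y17.044
G1 X96.451 Y21.050
G1 X100.457 Y30.720
M5
G00 X118.306 Y61.568
M4 S838
G1 X116.279 Y52.421 F1105
G1 X87.585 Y48.387
G1 X53.204 Y42.923
G1 X34.115 Y29.486
M5
G00 X33.821 Y19.742
M4 S838
G1 X38.443 Y34.391 F1105
G1 X53.440 Y37.712
G1 X63.815 Y26.386
G1 X59.193 Y11.737
G1 X44.196 Y8.416
G1 X33.821 Y19.742
M5
G00 X74.487 Y66.185
M4 S838
G1 X87.880 Y50.621 F1105
G1 X108.601 Y42.791
G1 X126.692 Y44.010
G1 X132.195 Y55.590
M5
G00 X134.132 Y48.061
M4 S838
G1 X135.491 Y18.353 F1105
G1 X56.151 Y55.538
G1 X23.804 Y73.294
G1 X134.132 Y48.061
M5
G00 X74.414 Y83.388
M4 S838
G1 X87.820 Y83.388 F1105
G1 X87.820 Y43.337
G1 X74.414 Y43.337
G1 X74.414 Y83.388
M5
G00 X0.000 Y0.000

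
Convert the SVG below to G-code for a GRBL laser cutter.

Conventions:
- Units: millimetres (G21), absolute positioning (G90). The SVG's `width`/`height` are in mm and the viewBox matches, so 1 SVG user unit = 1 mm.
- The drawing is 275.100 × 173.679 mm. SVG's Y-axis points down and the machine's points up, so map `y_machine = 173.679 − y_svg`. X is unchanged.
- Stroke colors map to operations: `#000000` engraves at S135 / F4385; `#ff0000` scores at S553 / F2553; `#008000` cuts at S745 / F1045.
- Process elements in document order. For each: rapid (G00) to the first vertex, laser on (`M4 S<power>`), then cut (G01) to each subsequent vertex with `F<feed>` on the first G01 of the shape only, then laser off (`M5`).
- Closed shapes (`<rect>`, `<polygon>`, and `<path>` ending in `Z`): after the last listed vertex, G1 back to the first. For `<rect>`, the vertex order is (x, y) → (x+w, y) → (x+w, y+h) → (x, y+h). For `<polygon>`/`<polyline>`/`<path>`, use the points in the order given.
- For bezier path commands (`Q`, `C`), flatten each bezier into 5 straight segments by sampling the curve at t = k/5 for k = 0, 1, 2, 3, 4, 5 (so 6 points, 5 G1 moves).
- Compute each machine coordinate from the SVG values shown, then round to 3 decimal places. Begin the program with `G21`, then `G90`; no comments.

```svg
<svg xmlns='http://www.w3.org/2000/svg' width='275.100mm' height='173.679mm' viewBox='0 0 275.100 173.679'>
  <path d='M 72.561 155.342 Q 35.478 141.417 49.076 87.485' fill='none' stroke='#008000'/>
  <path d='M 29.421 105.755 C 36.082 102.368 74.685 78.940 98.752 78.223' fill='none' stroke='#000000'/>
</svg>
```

G21
G90
G00 X72.561 Y18.337
M4 S745
G01 X59.755 Y25.507 F1045
G01 X51.004 Y35.878
G01 X46.307 Y49.450
G01 X45.664 Y66.221
G01 X49.076 Y86.194
M5
G00 X29.421 Y67.924
M4 S135
G01 X36.879 Y72.019 F4385
G01 X49.772 Y78.872
G01 X65.869 Y86.430
G01 X82.939 Y92.642
G01 X98.752 Y95.456
M5

viewBox `0 0 275.100 173.679` with mm width/height → 1 unit = 1 mm. Flip: y_m = 173.679 − y_svg.

**Shape 1** — `<path>` quadratic bezier, stroke `#008000` → cut (S745, F1045). Control points (SVG): P0=(72.561,155.342), P1=(35.478,141.417), P2=(49.076,87.485); sampled at t=k/5. Machine vertices: (72.561,18.337) → (59.755,25.507) → (51.004,35.878) → (46.307,49.450) → (45.664,66.221) → (49.076,86.194). Open path.

**Shape 2** — `<path>` cubic bezier, stroke `#000000` → engrave (S135, F4385). Control points (SVG): P0=(29.421,105.755), P1=(36.082,102.368), P2=(74.685,78.940), P3=(98.752,78.223); sampled at t=k/5. Machine vertices: (29.421,67.924) → (36.879,72.019) → (49.772,78.872) → (65.869,86.430) → (82.939,92.642) → (98.752,95.456). Open path.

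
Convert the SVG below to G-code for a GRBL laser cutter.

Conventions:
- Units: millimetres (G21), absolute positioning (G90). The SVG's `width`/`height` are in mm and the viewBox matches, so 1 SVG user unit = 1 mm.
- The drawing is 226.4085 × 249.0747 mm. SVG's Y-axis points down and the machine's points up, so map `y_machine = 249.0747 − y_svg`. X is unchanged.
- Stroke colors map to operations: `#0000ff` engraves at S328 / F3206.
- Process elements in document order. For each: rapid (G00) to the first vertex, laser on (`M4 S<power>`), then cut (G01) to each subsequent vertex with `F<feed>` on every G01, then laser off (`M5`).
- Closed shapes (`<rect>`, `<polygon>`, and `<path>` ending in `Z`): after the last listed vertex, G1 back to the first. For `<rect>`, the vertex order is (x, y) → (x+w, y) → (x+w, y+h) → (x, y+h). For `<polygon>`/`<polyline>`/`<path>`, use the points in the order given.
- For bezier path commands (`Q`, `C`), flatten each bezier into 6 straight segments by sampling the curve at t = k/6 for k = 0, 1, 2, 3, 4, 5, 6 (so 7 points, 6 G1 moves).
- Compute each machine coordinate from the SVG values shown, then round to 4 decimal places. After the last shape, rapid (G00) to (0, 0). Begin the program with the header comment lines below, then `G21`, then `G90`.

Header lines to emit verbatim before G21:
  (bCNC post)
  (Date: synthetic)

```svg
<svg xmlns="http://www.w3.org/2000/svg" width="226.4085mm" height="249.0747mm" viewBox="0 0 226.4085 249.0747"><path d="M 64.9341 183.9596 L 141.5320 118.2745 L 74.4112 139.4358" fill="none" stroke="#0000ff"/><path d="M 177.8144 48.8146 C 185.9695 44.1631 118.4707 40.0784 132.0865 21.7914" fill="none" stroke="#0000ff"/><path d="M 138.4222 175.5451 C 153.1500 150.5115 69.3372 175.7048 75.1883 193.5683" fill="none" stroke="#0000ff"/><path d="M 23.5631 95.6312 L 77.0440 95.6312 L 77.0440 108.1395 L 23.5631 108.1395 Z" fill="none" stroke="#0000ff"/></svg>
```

Since the viewBox matches the mm dimensions, user units are millimetres directly. The only transform is the Y-flip y_m = 249.0747 − y_svg.

Shape 1 is a open polyline drawn with `<path>`. Its stroke #0000ff means engrave at S328, F3206. After flipping Y the toolpath is (64.9341,65.1151) → (141.5320,130.8002) → (74.4112,109.6389).

Shape 2 is a cubic bezier drawn with `<path>`. Its stroke #0000ff means engrave at S328, F3206. After flipping Y the toolpath is (177.8144,200.2601) → (176.3132,202.6070) → (166.5578,205.2697) → (152.9027,208.6584) → (139.7027,213.1834) → (131.3124,219.2549) → (132.0865,227.2833).

Shape 3 is a cubic bezier drawn with `<path>`. Its stroke #0000ff means engrave at S328, F3206. After flipping Y the toolpath is (138.4222,73.5296) → (138.4457,82.1273) → (127.2737,83.9526) → (110.1340,80.6044) → (92.2546,73.6814) → (78.8634,64.7825) → (75.1883,55.5064).

Shape 4 is a rectangle drawn with `<path>`. Its stroke #0000ff means engrave at S328, F3206. After flipping Y the toolpath is (23.5631,153.4435) → (77.0440,153.4435) → (77.0440,140.9352) → (23.5631,140.9352) → (23.5631,153.4435), returning to the start.

(bCNC post)
(Date: synthetic)
G21
G90
G00 X64.9341 Y65.1151
M4 S328
G01 X141.5320 Y130.8002 F3206
G01 X74.4112 Y109.6389 F3206
M5
G00 X177.8144 Y200.2601
M4 S328
G01 X176.3132 Y202.6070 F3206
G01 X166.5578 Y205.2697 F3206
G01 X152.9027 Y208.6584 F3206
G01 X139.7027 Y213.1834 F3206
G01 X131.3124 Y219.2549 F3206
G01 X132.0865 Y227.2833 F3206
M5
G00 X138.4222 Y73.5296
M4 S328
G01 X138.4457 Y82.1273 F3206
G01 X127.2737 Y83.9526 F3206
G01 X110.1340 Y80.6044 F3206
G01 X92.2546 Y73.6814 F3206
G01 X78.8634 Y64.7825 F3206
G01 X75.1883 Y55.5064 F3206
M5
G00 X23.5631 Y153.4435
M4 S328
G01 X77.0440 Y153.4435 F3206
G01 X77.0440 Y140.9352 F3206
G01 X23.5631 Y140.9352 F3206
G01 X23.5631 Y153.4435 F3206
M5
G00 X0.0000 Y0.0000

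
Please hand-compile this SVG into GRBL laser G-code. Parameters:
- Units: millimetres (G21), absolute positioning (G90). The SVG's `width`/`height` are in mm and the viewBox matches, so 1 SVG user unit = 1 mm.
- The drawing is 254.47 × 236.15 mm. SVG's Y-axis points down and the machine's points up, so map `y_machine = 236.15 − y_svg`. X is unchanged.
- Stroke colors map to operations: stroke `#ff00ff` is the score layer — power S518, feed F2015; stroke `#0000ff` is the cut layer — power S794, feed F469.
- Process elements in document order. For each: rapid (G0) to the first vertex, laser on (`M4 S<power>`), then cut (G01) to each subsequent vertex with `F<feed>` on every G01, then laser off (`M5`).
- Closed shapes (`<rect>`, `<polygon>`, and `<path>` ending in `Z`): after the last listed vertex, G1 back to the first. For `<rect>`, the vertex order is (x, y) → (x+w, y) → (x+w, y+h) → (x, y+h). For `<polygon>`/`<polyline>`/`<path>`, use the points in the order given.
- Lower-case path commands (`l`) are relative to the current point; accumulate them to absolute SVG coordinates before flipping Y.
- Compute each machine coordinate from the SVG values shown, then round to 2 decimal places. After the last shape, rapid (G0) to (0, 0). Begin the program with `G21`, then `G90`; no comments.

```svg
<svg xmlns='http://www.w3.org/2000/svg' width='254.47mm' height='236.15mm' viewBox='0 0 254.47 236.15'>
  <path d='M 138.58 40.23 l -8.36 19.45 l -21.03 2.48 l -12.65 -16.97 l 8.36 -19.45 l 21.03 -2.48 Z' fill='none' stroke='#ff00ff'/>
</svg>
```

viewBox `0 0 254.47 236.15` with mm width/height → 1 unit = 1 mm. Flip: y_m = 236.15 − y_svg.

**Shape 1** — `<path>` regular polygon, stroke `#ff00ff` → score (S518, F2015). Machine vertices: (138.58,195.92) → (130.22,176.47) → (109.19,173.99) → (96.54,190.96) → (104.90,210.41) → (125.93,212.89) → (138.58,195.92). Closed: final G1 returns to the first vertex.

G21
G90
G0 X138.58 Y195.92
M4 S518
G01 X130.22 Y176.47 F2015
G01 X109.19 Y173.99 F2015
G01 X96.54 Y190.96 F2015
G01 X104.90 Y210.41 F2015
G01 X125.93 Y212.89 F2015
G01 X138.58 Y195.92 F2015
M5
G0 X0.00 Y0.00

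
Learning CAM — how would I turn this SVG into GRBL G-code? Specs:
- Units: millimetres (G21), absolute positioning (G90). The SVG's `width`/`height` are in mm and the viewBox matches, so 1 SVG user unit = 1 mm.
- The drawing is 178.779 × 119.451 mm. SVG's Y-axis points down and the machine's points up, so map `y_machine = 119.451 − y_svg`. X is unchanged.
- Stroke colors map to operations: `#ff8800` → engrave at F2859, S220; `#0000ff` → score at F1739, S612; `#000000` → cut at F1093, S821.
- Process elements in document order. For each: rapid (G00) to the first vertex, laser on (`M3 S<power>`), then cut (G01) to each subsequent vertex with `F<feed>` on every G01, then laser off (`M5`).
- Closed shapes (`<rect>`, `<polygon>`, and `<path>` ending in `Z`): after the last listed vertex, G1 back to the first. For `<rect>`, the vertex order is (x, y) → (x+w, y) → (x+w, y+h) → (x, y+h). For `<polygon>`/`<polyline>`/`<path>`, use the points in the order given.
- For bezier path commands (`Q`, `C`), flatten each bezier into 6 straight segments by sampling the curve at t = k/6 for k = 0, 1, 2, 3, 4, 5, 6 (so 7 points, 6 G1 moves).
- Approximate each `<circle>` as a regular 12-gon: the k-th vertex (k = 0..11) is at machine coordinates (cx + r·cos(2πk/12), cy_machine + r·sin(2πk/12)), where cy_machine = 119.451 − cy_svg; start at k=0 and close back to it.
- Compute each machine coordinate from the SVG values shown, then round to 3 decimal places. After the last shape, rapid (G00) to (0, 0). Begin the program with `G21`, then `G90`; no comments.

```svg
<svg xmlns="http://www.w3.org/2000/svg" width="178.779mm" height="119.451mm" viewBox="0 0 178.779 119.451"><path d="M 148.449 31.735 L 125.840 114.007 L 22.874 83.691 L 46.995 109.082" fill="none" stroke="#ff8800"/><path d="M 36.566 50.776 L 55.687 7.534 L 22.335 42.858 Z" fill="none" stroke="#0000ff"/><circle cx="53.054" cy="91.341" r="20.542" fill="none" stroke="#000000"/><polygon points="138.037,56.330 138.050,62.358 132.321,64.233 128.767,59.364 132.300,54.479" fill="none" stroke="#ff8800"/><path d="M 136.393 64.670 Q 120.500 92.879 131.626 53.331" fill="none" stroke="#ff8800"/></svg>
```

1 u = 1 mm; y_m = 119.451 − y.

[1] `<path>` open polyline, #ff8800→engrave S220 F2859: (148.449,87.716) → (125.840,5.444) → (22.874,35.760) → (46.995,10.369)

[2] `<path>` closed polygon, #0000ff→score S612 F1739: (36.566,68.675) → (55.687,111.917) → (22.335,76.593) → (36.566,68.675) (closed)

[3] `<circle>` circle, #000000→cut S821 F1093: (73.596,28.110) → (70.844,38.381) → (63.325,45.900) → (53.054,48.652) → (42.783,45.900) → (35.264,38.381) → (32.512,28.110) → (35.264,17.839) → (42.783,10.320) → (53.054,7.568) → (63.325,10.320) → (70.844,17.839) → (73.596,28.110) (closed)

[4] `<polygon>` regular polygon, #ff8800→engrave S220 F2859: (138.037,63.121) → (138.050,57.093) → (132.321,55.218) → (128.767,60.087) → (132.300,64.972) → (138.037,63.121) (closed)

[5] `<path>` quadratic bezier, #ff8800→engrave S220 F2859: (136.393,54.781) → (131.846,47.260) → (128.800,43.504) → (127.255,43.511) → (127.211,47.283) → (128.668,54.819) → (131.626,66.120)

G21
G90
G00 X148.449 Y87.716
M3 S220
G01 X125.840 Y5.444 F2859
G01 X22.874 Y35.760 F2859
G01 X46.995 Y10.369 F2859
M5
G00 X36.566 Y68.675
M3 S612
G01 X55.687 Y111.917 F1739
G01 X22.335 Y76.593 F1739
G01 X36.566 Y68.675 F1739
M5
G00 X73.596 Y28.110
M3 S821
G01 X70.844 Y38.381 F1093
G01 X63.325 Y45.900 F1093
G01 X53.054 Y48.652 F1093
G01 X42.783 Y45.900 F1093
G01 X35.264 Y38.381 F1093
G01 X32.512 Y28.110 F1093
G01 X35.264 Y17.839 F1093
G01 X42.783 Y10.320 F1093
G01 X53.054 Y7.568 F1093
G01 X63.325 Y10.320 F1093
G01 X70.844 Y17.839 F1093
G01 X73.596 Y28.110 F1093
M5
G00 X138.037 Y63.121
M3 S220
G01 X138.050 Y57.093 F2859
G01 X132.321 Y55.218 F2859
G01 X128.767 Y60.087 F2859
G01 X132.300 Y64.972 F2859
G01 X138.037 Y63.121 F2859
M5
G00 X136.393 Y54.781
M3 S220
G01 X131.846 Y47.260 F2859
G01 X128.800 Y43.504 F2859
G01 X127.255 Y43.511 F2859
G01 X127.211 Y47.283 F2859
G01 X128.668 Y54.819 F2859
G01 X131.626 Y66.120 F2859
M5
G00 X0.000 Y0.000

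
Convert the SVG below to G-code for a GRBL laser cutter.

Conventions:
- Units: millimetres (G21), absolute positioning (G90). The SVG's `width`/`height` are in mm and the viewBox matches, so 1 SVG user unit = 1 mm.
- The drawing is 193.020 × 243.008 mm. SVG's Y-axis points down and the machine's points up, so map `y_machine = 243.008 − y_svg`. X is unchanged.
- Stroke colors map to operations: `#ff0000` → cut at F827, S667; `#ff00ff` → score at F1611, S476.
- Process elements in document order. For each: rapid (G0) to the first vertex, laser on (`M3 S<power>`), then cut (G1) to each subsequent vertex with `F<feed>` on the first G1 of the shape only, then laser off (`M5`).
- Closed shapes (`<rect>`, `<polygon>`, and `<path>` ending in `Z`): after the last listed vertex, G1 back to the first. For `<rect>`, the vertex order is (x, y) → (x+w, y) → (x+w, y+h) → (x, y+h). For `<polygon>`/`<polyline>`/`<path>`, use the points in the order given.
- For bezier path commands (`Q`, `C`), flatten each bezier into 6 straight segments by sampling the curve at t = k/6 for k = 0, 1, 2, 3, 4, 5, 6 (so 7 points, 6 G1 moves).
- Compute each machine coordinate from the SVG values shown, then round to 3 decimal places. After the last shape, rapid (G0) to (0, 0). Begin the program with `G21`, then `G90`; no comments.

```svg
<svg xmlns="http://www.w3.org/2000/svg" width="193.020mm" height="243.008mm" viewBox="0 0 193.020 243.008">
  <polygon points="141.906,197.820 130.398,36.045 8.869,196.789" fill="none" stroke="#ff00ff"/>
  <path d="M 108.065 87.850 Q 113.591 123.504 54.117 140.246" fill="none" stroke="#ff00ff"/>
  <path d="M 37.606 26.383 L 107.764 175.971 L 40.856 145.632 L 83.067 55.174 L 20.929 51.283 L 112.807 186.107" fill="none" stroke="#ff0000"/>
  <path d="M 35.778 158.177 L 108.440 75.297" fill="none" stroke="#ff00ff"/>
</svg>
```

Since the viewBox matches the mm dimensions, user units are millimetres directly. The only transform is the Y-flip y_m = 243.008 − y_svg.

Shape 1 is a closed polygon drawn with `<polygon>`. Its stroke #ff00ff means score at S476, F1611. After flipping Y the toolpath is (141.906,45.188) → (130.398,206.963) → (8.869,46.219) → (141.906,45.188), returning to the start.

Shape 2 is a quadratic bezier drawn with `<path>`. Its stroke #ff00ff means score at S476, F1611. After flipping Y the toolpath is (108.065,155.158) → (108.101,143.799) → (104.527,133.490) → (97.341,124.232) → (86.544,116.025) → (72.136,108.868) → (54.117,102.762).

Shape 3 is a open polyline drawn with `<path>`. Its stroke #ff0000 means cut at S667, F827. After flipping Y the toolpath is (37.606,216.625) → (107.764,67.037) → (40.856,97.376) → (83.067,187.834) → (20.929,191.725) → (112.807,56.901).

Shape 4 is a line segment drawn with `<path>`. Its stroke #ff00ff means score at S476, F1611. After flipping Y the toolpath is (35.778,84.831) → (108.440,167.711).

G21
G90
G0 X141.906 Y45.188
M3 S476
G1 X130.398 Y206.963 F1611
G1 X8.869 Y46.219
G1 X141.906 Y45.188
M5
G0 X108.065 Y155.158
M3 S476
G1 X108.101 Y143.799 F1611
G1 X104.527 Y133.490
G1 X97.341 Y124.232
G1 X86.544 Y116.025
G1 X72.136 Y108.868
G1 X54.117 Y102.762
M5
G0 X37.606 Y216.625
M3 S667
G1 X107.764 Y67.037 F827
G1 X40.856 Y97.376
G1 X83.067 Y187.834
G1 X20.929 Y191.725
G1 X112.807 Y56.901
M5
G0 X35.778 Y84.831
M3 S476
G1 X108.440 Y167.711 F1611
M5
G0 X0.000 Y0.000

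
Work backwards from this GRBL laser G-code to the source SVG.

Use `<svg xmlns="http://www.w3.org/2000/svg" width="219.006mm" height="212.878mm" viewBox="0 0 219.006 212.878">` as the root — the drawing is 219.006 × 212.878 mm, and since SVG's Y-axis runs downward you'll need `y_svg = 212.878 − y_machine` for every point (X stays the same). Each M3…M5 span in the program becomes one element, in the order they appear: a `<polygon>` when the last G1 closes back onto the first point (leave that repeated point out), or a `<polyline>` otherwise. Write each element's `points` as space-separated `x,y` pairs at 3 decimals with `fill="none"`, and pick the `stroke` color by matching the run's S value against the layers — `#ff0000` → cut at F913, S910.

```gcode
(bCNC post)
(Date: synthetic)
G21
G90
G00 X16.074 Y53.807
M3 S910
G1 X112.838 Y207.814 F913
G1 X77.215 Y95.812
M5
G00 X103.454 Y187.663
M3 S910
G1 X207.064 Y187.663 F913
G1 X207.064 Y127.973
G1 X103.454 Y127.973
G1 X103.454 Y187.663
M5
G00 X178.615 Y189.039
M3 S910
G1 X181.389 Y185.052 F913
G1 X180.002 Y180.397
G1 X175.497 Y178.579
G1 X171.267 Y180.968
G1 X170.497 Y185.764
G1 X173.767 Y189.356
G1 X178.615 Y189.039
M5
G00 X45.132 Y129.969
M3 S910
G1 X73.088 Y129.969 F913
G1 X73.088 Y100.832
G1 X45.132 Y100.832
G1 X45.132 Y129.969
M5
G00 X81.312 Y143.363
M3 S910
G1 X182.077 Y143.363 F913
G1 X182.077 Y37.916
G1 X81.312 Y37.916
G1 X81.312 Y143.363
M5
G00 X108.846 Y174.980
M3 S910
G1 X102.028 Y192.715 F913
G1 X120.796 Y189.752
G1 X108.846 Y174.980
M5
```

Each laser-on run becomes one SVG element. Flip Y back into SVG space with y_svg = 212.878 − y_machine. Every run uses S910, so all elements get stroke `#ff0000` (cut).

Run 1: The run is open, so emit a `<polyline>` with points (Y-flipped): 16.074,159.071 112.838,5.064 77.215,117.066.

Run 2: The run returns to its start, so emit a `<polygon>` with points (Y-flipped): 103.454,25.215 207.064,25.215 207.064,84.905 103.454,84.905.

Run 3: The run returns to its start, so emit a `<polygon>` with points (Y-flipped): 178.615,23.839 181.389,27.826 180.002,32.481 175.497,34.299 171.267,31.910 170.497,27.114 173.767,23.522.

Run 4: The run returns to its start, so emit a `<polygon>` with points (Y-flipped): 45.132,82.909 73.088,82.909 73.088,112.046 45.132,112.046.

Run 5: The run returns to its start, so emit a `<polygon>` with points (Y-flipped): 81.312,69.515 182.077,69.515 182.077,174.962 81.312,174.962.

Run 6: The run returns to its start, so emit a `<polygon>` with points (Y-flipped): 108.846,37.898 102.028,20.163 120.796,23.126.

<svg xmlns="http://www.w3.org/2000/svg" width="219.006mm" height="212.878mm" viewBox="0 0 219.006 212.878">
  <polyline points="16.074,159.071 112.838,5.064 77.215,117.066" fill="none" stroke="#ff0000"/>
  <polygon points="103.454,25.215 207.064,25.215 207.064,84.905 103.454,84.905" fill="none" stroke="#ff0000"/>
  <polygon points="178.615,23.839 181.389,27.826 180.002,32.481 175.497,34.299 171.267,31.910 170.497,27.114 173.767,23.522" fill="none" stroke="#ff0000"/>
  <polygon points="45.132,82.909 73.088,82.909 73.088,112.046 45.132,112.046" fill="none" stroke="#ff0000"/>
  <polygon points="81.312,69.515 182.077,69.515 182.077,174.962 81.312,174.962" fill="none" stroke="#ff0000"/>
  <polygon points="108.846,37.898 102.028,20.163 120.796,23.126" fill="none" stroke="#ff0000"/>
</svg>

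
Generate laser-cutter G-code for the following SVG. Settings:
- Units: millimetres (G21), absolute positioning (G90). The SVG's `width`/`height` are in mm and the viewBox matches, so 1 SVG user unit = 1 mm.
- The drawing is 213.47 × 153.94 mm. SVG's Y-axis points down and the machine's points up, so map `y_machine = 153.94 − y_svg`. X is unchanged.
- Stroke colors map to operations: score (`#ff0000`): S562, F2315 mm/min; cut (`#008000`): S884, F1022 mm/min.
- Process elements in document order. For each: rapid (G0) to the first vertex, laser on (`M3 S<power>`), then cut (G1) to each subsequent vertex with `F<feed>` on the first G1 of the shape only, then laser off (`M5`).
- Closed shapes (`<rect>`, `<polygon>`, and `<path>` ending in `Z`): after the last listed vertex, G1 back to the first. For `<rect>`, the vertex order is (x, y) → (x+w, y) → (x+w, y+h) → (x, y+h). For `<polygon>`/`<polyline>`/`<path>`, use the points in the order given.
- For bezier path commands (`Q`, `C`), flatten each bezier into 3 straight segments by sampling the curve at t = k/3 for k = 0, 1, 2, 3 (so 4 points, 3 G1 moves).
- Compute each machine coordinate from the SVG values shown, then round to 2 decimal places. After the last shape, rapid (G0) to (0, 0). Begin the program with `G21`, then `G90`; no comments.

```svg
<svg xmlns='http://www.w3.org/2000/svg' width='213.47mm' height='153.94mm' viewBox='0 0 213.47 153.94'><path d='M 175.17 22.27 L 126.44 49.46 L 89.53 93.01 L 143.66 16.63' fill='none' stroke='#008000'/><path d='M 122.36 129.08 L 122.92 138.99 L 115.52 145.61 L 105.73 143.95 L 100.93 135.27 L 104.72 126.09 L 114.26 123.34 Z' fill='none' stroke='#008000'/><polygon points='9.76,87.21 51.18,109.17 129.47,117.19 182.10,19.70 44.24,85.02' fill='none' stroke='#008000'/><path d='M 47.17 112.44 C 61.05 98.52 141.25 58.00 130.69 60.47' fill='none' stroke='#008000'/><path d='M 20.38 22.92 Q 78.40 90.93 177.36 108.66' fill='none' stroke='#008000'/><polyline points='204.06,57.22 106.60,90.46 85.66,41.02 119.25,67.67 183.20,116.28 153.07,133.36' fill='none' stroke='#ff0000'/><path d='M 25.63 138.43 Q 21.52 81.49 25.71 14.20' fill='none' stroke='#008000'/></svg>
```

G21
G90
G0 X175.17 Y131.67
M3 S884
G1 X126.44 Y104.48 F1022
G1 X89.53 Y60.93
G1 X143.66 Y137.31
M5
G0 X122.36 Y24.86
M3 S884
G1 X122.92 Y14.95 F1022
G1 X115.52 Y8.33
G1 X105.73 Y9.99
G1 X100.93 Y18.67
G1 X104.72 Y27.85
G1 X114.26 Y30.60
G1 X122.36 Y24.86
M5
G0 X9.76 Y66.73
M3 S884
G1 X51.18 Y44.77 F1022
G1 X129.47 Y36.75
G1 X182.10 Y134.24
G1 X44.24 Y68.92
G1 X9.76 Y66.73
M5
G0 X47.17 Y41.50
M3 S884
G1 X77.34 Y61.71 F1022
G1 X116.81 Y84.19
G1 X130.69 Y93.47
M5
G0 X20.38 Y131.02
M3 S884
G1 X63.61 Y91.27 F1022
G1 X115.94 Y62.69
G1 X177.36 Y45.28
M5
G0 X204.06 Y96.72
M3 S562
G1 X106.60 Y63.48 F2315
G1 X85.66 Y112.92
G1 X119.25 Y86.27
G1 X183.20 Y37.66
G1 X153.07 Y20.58
M5
G0 X25.63 Y15.51
M3 S884
G1 X23.81 Y54.62 F1022
G1 X23.84 Y96.03
G1 X25.71 Y139.74
M5
G0 X0.00 Y0.00

viewBox `0 0 213.47 153.94` with mm width/height → 1 unit = 1 mm. Flip: y_m = 153.94 − y_svg.

**Shape 1** — `<path>` open polyline, stroke `#008000` → cut (S884, F1022). Machine vertices: (175.17,131.67) → (126.44,104.48) → (89.53,60.93) → (143.66,137.31). Open path.

**Shape 2** — `<path>` regular polygon, stroke `#008000` → cut (S884, F1022). Machine vertices: (122.36,24.86) → (122.92,14.95) → (115.52,8.33) → (105.73,9.99) → (100.93,18.67) → (104.72,27.85) → (114.26,30.60) → (122.36,24.86). Closed: final G1 returns to the first vertex.

**Shape 3** — `<polygon>` closed polygon, stroke `#008000` → cut (S884, F1022). Machine vertices: (9.76,66.73) → (51.18,44.77) → (129.47,36.75) → (182.10,134.24) → (44.24,68.92) → (9.76,66.73). Closed: final G1 returns to the first vertex.

**Shape 4** — `<path>` cubic bezier, stroke `#008000` → cut (S884, F1022). Control points (SVG): P0=(47.17,112.44), P1=(61.05,98.52), P2=(141.25,58.00), P3=(130.69,60.47); sampled at t=k/3. Machine vertices: (47.17,41.50) → (77.34,61.71) → (116.81,84.19) → (130.69,93.47). Open path.

**Shape 5** — `<path>` quadratic bezier, stroke `#008000` → cut (S884, F1022). Control points (SVG): P0=(20.38,22.92), P1=(78.40,90.93), P2=(177.36,108.66); sampled at t=k/3. Machine vertices: (20.38,131.02) → (63.61,91.27) → (115.94,62.69) → (177.36,45.28). Open path.

**Shape 6** — `<polyline>` open polyline, stroke `#ff0000` → score (S562, F2315). Machine vertices: (204.06,96.72) → (106.60,63.48) → (85.66,112.92) → (119.25,86.27) → (183.20,37.66) → (153.07,20.58). Open path.

**Shape 7** — `<path>` quadratic bezier, stroke `#008000` → cut (S884, F1022). Control points (SVG): P0=(25.63,138.43), P1=(21.52,81.49), P2=(25.71,14.20); sampled at t=k/3. Machine vertices: (25.63,15.51) → (23.81,54.62) → (23.84,96.03) → (25.71,139.74). Open path.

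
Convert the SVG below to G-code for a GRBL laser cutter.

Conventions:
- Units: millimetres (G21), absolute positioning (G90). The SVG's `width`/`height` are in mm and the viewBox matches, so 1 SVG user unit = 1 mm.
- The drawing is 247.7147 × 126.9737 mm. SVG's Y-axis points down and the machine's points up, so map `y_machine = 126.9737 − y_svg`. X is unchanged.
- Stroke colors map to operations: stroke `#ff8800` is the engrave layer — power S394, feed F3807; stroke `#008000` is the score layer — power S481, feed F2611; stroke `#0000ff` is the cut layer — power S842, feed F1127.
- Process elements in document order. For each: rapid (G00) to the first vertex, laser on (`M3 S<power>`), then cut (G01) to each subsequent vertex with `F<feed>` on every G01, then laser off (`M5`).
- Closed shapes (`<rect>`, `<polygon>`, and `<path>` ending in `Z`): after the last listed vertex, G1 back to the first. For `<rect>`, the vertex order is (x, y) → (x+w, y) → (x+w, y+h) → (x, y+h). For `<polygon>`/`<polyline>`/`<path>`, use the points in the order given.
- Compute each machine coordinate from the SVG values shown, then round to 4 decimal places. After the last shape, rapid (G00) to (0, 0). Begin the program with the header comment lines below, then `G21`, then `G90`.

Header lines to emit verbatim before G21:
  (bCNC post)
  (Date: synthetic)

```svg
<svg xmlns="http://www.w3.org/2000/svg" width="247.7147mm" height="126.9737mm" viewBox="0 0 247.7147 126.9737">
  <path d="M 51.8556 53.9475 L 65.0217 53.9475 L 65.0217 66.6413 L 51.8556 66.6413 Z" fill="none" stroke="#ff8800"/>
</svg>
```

viewBox `0 0 247.7147 126.9737` with mm width/height → 1 unit = 1 mm. Flip: y_m = 126.9737 − y_svg.

**Shape 1** — `<path>` rectangle, stroke `#ff8800` → engrave (S394, F3807). Machine vertices: (51.8556,73.0262) → (65.0217,73.0262) → (65.0217,60.3324) → (51.8556,60.3324) → (51.8556,73.0262). Closed: final G1 returns to the first vertex.

(bCNC post)
(Date: synthetic)
G21
G90
G00 X51.8556 Y73.0262
M3 S394
G01 X65.0217 Y73.0262 F3807
G01 X65.0217 Y60.3324 F3807
G01 X51.8556 Y60.3324 F3807
G01 X51.8556 Y73.0262 F3807
M5
G00 X0.0000 Y0.0000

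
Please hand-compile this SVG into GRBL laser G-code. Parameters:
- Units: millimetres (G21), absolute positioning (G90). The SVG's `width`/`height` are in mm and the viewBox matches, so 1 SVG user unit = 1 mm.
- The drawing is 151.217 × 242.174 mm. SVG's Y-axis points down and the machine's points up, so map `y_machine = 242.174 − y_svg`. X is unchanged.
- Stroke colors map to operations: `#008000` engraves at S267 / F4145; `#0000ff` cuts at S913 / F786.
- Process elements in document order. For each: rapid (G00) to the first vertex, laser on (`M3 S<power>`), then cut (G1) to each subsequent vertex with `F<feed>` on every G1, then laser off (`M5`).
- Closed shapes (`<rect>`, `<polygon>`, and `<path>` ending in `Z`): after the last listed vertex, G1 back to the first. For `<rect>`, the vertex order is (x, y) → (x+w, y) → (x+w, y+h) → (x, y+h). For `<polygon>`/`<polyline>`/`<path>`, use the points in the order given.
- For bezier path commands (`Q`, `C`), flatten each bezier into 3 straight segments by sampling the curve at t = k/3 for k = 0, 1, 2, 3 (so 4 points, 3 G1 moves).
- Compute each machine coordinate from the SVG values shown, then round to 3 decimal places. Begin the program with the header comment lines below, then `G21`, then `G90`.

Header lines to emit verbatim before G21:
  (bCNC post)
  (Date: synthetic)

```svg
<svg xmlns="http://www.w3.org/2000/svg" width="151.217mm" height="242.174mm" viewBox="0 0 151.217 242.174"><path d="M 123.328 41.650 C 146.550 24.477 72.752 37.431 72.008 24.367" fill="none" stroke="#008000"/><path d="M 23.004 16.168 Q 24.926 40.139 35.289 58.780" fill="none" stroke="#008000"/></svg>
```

(bCNC post)
(Date: synthetic)
G21
G90
G00 X123.328 Y200.524
M3 S267
G1 X120.509 Y209.734 F4145
G1 X90.804 Y211.336 F4145
G1 X72.008 Y217.807 F4145
M5
G00 X23.004 Y226.006
M3 S267
G1 X25.223 Y210.618 F4145
G1 X29.318 Y196.414 F4145
G1 X35.289 Y183.394 F4145
M5

viewBox `0 0 151.217 242.174` with mm width/height → 1 unit = 1 mm. Flip: y_m = 242.174 − y_svg.

**Shape 1** — `<path>` cubic bezier, stroke `#008000` → engrave (S267, F4145). Control points (SVG): P0=(123.328,41.650), P1=(146.550,24.477), P2=(72.752,37.431), P3=(72.008,24.367); sampled at t=k/3. Machine vertices: (123.328,200.524) → (120.509,209.734) → (90.804,211.336) → (72.008,217.807). Open path.

**Shape 2** — `<path>` quadratic bezier, stroke `#008000` → engrave (S267, F4145). Control points (SVG): P0=(23.004,16.168), P1=(24.926,40.139), P2=(35.289,58.780); sampled at t=k/3. Machine vertices: (23.004,226.006) → (25.223,210.618) → (29.318,196.414) → (35.289,183.394). Open path.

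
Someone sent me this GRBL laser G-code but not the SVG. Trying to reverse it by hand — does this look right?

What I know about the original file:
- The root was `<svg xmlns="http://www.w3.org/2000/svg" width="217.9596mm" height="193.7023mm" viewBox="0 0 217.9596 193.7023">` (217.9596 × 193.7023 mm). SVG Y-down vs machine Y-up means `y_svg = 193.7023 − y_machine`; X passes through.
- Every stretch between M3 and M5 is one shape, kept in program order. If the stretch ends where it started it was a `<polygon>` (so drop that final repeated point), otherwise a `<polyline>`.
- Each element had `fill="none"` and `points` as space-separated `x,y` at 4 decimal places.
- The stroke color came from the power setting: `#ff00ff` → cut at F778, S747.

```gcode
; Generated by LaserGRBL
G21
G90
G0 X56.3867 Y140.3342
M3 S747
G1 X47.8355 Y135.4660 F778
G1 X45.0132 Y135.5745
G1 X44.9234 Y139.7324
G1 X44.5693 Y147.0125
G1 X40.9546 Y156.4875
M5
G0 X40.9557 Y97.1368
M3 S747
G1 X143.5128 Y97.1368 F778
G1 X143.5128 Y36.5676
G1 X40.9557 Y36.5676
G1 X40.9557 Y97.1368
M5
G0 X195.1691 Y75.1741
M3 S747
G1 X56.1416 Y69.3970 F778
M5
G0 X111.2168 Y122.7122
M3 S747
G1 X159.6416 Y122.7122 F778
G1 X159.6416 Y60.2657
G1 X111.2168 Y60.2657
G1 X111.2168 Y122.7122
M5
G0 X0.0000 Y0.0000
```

<svg xmlns="http://www.w3.org/2000/svg" width="217.9596mm" height="193.7023mm" viewBox="0 0 217.9596 193.7023">
  <polyline points="56.3867,53.3681 47.8355,58.2363 45.0132,58.1278 44.9234,53.9699 44.5693,46.6898 40.9546,37.2148" fill="none" stroke="#ff00ff"/>
  <polygon points="40.9557,96.5655 143.5128,96.5655 143.5128,157.1347 40.9557,157.1347" fill="none" stroke="#ff00ff"/>
  <polyline points="195.1691,118.5282 56.1416,124.3053" fill="none" stroke="#ff00ff"/>
  <polygon points="111.2168,70.9901 159.6416,70.9901 159.6416,133.4366 111.2168,133.4366" fill="none" stroke="#ff00ff"/>
</svg>

Each laser-on run becomes one SVG element. Flip Y back into SVG space with y_svg = 193.7023 − y_machine. Every run uses S747, so all elements get stroke `#ff00ff` (cut).

Run 1: The run is open, so emit a `<polyline>` with points (Y-flipped): 56.3867,53.3681 47.8355,58.2363 45.0132,58.1278 44.9234,53.9699 44.5693,46.6898 40.9546,37.2148.

Run 2: The run returns to its start, so emit a `<polygon>` with points (Y-flipped): 40.9557,96.5655 143.5128,96.5655 143.5128,157.1347 40.9557,157.1347.

Run 3: The run is open, so emit a `<polyline>` with points (Y-flipped): 195.1691,118.5282 56.1416,124.3053.

Run 4: The run returns to its start, so emit a `<polygon>` with points (Y-flipped): 111.2168,70.9901 159.6416,70.9901 159.6416,133.4366 111.2168,133.4366.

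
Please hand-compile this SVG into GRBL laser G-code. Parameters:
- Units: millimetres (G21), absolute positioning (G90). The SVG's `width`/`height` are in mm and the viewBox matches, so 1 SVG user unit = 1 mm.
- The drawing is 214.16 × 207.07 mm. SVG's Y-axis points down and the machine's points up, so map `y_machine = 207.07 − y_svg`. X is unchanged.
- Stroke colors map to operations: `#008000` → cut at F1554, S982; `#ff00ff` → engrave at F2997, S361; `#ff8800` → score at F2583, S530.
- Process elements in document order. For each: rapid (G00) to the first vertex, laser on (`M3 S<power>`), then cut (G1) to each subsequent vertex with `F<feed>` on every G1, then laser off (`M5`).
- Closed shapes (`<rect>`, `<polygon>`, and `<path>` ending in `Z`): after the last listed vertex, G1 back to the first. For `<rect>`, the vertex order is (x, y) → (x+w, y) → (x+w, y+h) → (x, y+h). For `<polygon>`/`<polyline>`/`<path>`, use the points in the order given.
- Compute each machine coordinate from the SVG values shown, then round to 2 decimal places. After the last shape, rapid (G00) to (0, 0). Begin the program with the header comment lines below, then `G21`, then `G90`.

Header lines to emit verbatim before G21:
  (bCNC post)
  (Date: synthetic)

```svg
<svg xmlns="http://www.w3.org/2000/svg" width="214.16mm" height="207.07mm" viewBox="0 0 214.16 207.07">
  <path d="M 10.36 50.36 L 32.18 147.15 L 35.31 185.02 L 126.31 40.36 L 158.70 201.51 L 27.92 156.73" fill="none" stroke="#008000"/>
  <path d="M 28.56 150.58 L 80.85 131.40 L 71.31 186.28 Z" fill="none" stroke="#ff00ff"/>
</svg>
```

Since the viewBox matches the mm dimensions, user units are millimetres directly. The only transform is the Y-flip y_m = 207.07 − y_svg.

Shape 1 is a open polyline drawn with `<path>`. Its stroke #008000 means cut at S982, F1554. After flipping Y the toolpath is (10.36,156.71) → (32.18,59.92) → (35.31,22.05) → (126.31,166.71) → (158.70,5.56) → (27.92,50.34).

Shape 2 is a regular polygon drawn with `<path>`. Its stroke #ff00ff means engrave at S361, F2997. After flipping Y the toolpath is (28.56,56.49) → (80.85,75.67) → (71.31,20.79) → (28.56,56.49), returning to the start.

(bCNC post)
(Date: synthetic)
G21
G90
G00 X10.36 Y156.71
M3 S982
G1 X32.18 Y59.92 F1554
G1 X35.31 Y22.05 F1554
G1 X126.31 Y166.71 F1554
G1 X158.70 Y5.56 F1554
G1 X27.92 Y50.34 F1554
M5
G00 X28.56 Y56.49
M3 S361
G1 X80.85 Y75.67 F2997
G1 X71.31 Y20.79 F2997
G1 X28.56 Y56.49 F2997
M5
G00 X0.00 Y0.00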